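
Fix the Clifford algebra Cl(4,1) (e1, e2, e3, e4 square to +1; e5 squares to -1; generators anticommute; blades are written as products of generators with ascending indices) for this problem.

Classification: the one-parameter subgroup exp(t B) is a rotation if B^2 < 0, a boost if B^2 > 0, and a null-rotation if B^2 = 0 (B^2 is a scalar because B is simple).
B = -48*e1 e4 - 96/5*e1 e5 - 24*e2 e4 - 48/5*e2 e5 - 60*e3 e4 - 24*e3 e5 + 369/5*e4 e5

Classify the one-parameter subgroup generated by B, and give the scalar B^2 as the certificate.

B^2 term by term: the squares give (-48)^2*(e1 e4)^2 + (-96/5)^2*(e1 e5)^2 + (-24)^2*(e2 e4)^2 + (-48/5)^2*(e2 e5)^2 + (-60)^2*(e3 e4)^2 + (-24)^2*(e3 e5)^2 + (369/5)^2*(e4 e5)^2 = 2304*(-1) + 9216/25*(+1) + 576*(-1) + 2304/25*(+1) + 3600*(-1) + 576*(+1) + 136161/25*(+1) = 81/25 (each basis 2-blade squares to minus the product of its generators' squares); cross terms between blades sharing an index anticommute and cancel; the commuting (index-disjoint) pairs give grade-4 terms 2*c*c'*(blade product), which cancel blade by blade — e1 e2 e4 e5: -4608/5 + 4608/5 = 0; e1 e3 e4 e5: -2304 + 2304 = 0; e2 e3 e4 e5: -1152 + 1152 = 0 — confirming B is simple. So B^2 = 81/25.
Answer: boost, certificate B^2 = 81/25. Because 81/25 is invariant under every versor sandwich, the classification follows from its sign alone.


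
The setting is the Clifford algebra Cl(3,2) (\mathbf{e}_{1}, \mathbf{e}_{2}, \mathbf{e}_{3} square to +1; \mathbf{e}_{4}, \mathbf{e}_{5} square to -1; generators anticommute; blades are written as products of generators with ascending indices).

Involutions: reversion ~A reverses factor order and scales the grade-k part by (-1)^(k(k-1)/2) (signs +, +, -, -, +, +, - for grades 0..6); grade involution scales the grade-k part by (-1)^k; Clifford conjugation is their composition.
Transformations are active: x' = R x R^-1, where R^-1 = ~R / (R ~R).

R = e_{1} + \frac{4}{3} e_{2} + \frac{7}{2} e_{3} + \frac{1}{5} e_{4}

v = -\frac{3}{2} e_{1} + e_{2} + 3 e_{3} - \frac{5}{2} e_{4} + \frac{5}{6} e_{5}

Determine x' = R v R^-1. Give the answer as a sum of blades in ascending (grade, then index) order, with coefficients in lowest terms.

~R = e_{1} + \frac{4}{3} e_{2} + \frac{7}{2} e_{3} + \frac{1}{5} e_{4}, and R ~R = \frac{13489}{900}, so R^-1 = ~R / (\frac{13489}{900}).
R v = \frac{65}{6} + 3 e_{1} e_{2} + \frac{33}{4} e_{1} e_{3} - \frac{11}{5} e_{1} e_{4} + \frac{5}{6} e_{1} e_{5} + \frac{1}{2} e_{2} e_{3} - \frac{53}{15} e_{2} e_{4} + \frac{10}{9} e_{2} e_{5} - \frac{187}{20} e_{3} e_{4} + \frac{35}{12} e_{3} e_{5} + \frac{1}{6} e_{4} e_{5}
Answer: \frac{79467}{26978} e_{1} + \frac{12511}{13489} e_{2} + \frac{3969}{1927} e_{3} + \frac{75245}{26978} e_{4} - \frac{5}{6} e_{5}


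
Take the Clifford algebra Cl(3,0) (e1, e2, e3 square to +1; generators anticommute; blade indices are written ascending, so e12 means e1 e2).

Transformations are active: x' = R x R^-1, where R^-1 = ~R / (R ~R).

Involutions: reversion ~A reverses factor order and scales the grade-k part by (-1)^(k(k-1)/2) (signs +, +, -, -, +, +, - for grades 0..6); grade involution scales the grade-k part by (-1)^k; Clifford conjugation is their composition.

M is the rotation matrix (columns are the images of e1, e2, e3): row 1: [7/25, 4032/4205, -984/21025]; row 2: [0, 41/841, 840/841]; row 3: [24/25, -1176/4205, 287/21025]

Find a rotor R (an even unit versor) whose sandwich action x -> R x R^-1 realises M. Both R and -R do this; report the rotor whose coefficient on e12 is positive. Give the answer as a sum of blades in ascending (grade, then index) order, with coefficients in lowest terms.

Method: write R = a + b12*e12 + b13*e13 + b23*e23 with a^2 + b12^2 + b13^2 + b23^2 = 1 (so R^-1 = ~R). Expanding the columns R e_j ~R gives tr M = 4a^2 - 1 and, from the antisymmetric part, M21 - M12 = -4a*b12, M13 - M31 = 4a*b13, M32 - M23 = -4a*b23.
Here tr M = 7199/21025, so a^2 = (1 + tr M)/4 = 7056/21025 and a = ±84/145. Taking a = 84/145: M21 - M12 = -4032/4205, M13 - M31 = -21168/21025, M32 - M23 = -5376/4205, giving b12 = 12/29, b13 = -63/145, b23 = 16/29, i.e. R = 84/145 + 12/29*e12 - 63/145*e13 + 16/29*e23.
Its e12 coefficient is already positive.
Answer: 84/145 + 12/29*e12 - 63/145*e13 + 16/29*e23. Sheet selection: the two-to-one cover makes ±R indistinguishable at the matrix level (trace 7199/21025), so uniqueness comes from the required sign on e12.


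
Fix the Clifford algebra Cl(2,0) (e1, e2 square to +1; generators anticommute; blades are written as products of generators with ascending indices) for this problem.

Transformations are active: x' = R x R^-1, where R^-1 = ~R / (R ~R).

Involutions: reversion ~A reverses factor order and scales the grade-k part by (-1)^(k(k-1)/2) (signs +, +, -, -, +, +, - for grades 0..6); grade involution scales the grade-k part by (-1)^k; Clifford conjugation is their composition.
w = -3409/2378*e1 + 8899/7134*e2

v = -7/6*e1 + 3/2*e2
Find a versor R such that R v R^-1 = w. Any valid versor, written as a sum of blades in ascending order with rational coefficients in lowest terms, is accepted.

Take R = v + w = -9275/3567*e1 + 9800/3567*e2. Because q(v) = q(w) = 65/18, conjugation by R sends v exactly to w.
Answer: -9275/3567*e1 + 9800/3567*e2


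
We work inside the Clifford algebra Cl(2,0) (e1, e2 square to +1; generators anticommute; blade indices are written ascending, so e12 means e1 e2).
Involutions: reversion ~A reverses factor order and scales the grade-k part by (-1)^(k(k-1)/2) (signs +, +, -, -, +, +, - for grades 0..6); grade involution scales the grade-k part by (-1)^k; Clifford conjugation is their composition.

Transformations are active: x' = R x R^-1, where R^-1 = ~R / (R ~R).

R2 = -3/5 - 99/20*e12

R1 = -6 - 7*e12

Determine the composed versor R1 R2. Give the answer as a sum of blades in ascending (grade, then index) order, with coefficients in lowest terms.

Distribute over the terms of R1 (each basis-blade product reordered to ascending indices, repeated generators contracted through their squares):
(-6) R2 = 18/5 + 297/10*e12
(-7*e12) R2 = -693/20 + 21/5*e12
Summing the partial products and collecting blades:
Answer: -621/20 + 339/10*e12


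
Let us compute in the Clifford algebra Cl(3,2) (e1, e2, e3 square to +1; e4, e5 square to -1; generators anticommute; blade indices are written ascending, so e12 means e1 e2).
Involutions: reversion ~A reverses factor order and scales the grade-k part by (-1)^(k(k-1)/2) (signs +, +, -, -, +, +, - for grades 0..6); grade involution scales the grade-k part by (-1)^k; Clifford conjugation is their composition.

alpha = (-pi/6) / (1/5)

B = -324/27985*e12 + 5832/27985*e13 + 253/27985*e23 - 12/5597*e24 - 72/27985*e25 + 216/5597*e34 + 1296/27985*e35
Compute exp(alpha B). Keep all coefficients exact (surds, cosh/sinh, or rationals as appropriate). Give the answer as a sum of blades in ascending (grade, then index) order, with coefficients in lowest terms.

B^2 term by term: the squares give (-324/27985)^2*(e12)^2 + (5832/27985)^2*(e13)^2 + (253/27985)^2*(e23)^2 + (-12/5597)^2*(e24)^2 + (-72/27985)^2*(e25)^2 + (216/5597)^2*(e34)^2 + (1296/27985)^2*(e35)^2 = 104976/783160225*(-1) + 34012224/783160225*(-1) + 64009/783160225*(-1) + 144/31326409*(+1) + 5184/783160225*(+1) + 46656/31326409*(+1) + 1679616/783160225*(+1) = -1/25 (each basis 2-blade squares to minus the product of its generators' squares); cross terms between blades sharing an index anticommute and cancel; the commuting (index-disjoint) pairs give grade-4 terms 2*c*c'*(blade product), which cancel blade by blade — e1234: -139968/156632045 + 139968/156632045 = 0; e1235: -839808/783160225 + 839808/783160225 = 0; e2345: 31104/156632045 - 31104/156632045 = 0 — confirming B is simple. So B^2 = -1/25.
B^2 = -1/25 — circular case — the even/odd split gives cos and sin: l = 1/5, alpha*l = -pi/6, so exp(alpha B) = cos(-pi/6) + (sin(-pi/6)/(1/5))*B = sqrt(3)/2 + (-5/2)*B.
Answer: sqrt(3)/2 + 162/5597*e12 - 2916/5597*e13 - 253/11194*e23 + 30/5597*e24 + 36/5597*e25 - 540/5597*e34 - 648/5597*e35


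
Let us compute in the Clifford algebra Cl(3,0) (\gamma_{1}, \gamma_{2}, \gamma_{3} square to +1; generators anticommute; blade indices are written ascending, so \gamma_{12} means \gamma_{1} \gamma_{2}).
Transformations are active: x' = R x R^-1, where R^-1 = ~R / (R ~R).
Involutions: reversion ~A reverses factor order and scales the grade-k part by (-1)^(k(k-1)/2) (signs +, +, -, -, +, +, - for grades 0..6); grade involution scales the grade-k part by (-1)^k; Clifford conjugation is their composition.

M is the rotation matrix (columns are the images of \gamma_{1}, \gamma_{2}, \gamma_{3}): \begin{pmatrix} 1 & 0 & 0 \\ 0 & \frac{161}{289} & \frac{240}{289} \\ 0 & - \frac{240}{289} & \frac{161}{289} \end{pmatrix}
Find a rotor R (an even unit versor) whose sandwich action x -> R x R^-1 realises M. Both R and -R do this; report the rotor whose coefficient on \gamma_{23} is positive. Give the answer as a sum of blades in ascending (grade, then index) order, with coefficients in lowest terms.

Method: write R = a + b12*\gamma_{12} + b13*\gamma_{13} + b23*\gamma_{23} with a^2 + b12^2 + b13^2 + b23^2 = 1 (so R^-1 = ~R). Expanding the columns R e_j ~R gives tr M = 4a^2 - 1 and, from the antisymmetric part, M21 - M12 = -4a*b12, M13 - M31 = 4a*b13, M32 - M23 = -4a*b23.
Here tr M = \frac{611}{289}, so a^2 = (1 + tr M)/4 = \frac{225}{289} and a = ±\frac{15}{17}. Taking a = \frac{15}{17}: M21 - M12 = 0, M13 - M31 = 0, M32 - M23 = -\frac{480}{289}, giving b12 = 0, b13 = 0, b23 = \frac{8}{17}, i.e. R = \frac{15}{17} + \frac{8}{17} \gamma_{23}.
Its \gamma_{23} coefficient is already positive.
Answer: \frac{15}{17} + \frac{8}{17} \gamma_{23}. Sheet selection: the two-to-one cover makes ±R indistinguishable at the matrix level (trace \frac{611}{289}), so uniqueness comes from the required sign on \gamma_{23}.


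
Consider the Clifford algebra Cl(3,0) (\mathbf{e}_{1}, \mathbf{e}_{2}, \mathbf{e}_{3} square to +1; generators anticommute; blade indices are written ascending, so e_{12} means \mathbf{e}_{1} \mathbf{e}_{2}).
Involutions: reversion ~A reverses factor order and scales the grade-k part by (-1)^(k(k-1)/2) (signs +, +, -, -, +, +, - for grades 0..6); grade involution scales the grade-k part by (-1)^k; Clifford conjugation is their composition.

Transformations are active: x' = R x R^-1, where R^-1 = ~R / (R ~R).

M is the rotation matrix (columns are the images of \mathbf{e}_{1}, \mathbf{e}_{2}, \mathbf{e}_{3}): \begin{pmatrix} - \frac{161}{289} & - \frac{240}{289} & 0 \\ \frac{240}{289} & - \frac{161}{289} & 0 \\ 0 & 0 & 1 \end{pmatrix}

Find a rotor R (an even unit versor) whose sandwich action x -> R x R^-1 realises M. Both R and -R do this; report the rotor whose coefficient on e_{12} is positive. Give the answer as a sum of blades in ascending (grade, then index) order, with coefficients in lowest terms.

Method: write R = a + b12*e_{12} + b13*e_{13} + b23*e_{23} with a^2 + b12^2 + b13^2 + b23^2 = 1 (so R^-1 = ~R). Expanding the columns R e_j ~R gives tr M = 4a^2 - 1 and, from the antisymmetric part, M21 - M12 = -4a*b12, M13 - M31 = 4a*b13, M32 - M23 = -4a*b23.
Here tr M = -\frac{33}{289}, so a^2 = (1 + tr M)/4 = \frac{64}{289} and a = ±\frac{8}{17}. Taking a = \frac{8}{17}: M21 - M12 = \frac{480}{289}, M13 - M31 = 0, M32 - M23 = 0, giving b12 = -\frac{15}{17}, b13 = 0, b23 = 0, i.e. R = \frac{8}{17} - \frac{15}{17} e_{12}.
Its e_{12} coefficient is negative, so report the other preimage -R.
Answer: -\frac{8}{17} + \frac{15}{17} e_{12}. Uniqueness: Spin(3) -> SO(3) maps R and -R to the same rotation of trace -\frac{33}{289}; fixing the sign of the e_{12} coefficient removes the ambiguity.


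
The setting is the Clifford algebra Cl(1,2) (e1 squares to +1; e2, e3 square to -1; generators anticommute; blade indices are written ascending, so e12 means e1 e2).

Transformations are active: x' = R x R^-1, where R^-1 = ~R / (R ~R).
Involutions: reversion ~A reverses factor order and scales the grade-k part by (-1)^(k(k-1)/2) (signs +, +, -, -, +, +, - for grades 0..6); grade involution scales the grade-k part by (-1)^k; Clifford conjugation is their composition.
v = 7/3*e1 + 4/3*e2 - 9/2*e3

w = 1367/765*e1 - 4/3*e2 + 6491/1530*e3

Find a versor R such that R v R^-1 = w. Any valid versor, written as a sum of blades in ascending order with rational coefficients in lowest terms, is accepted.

Since q(v) = q(w) = -199/12, the sum R = v + w = 3152/765*e1 - 197/765*e3 does the job whenever invertible.
Answer: 3152/765*e1 - 197/765*e3


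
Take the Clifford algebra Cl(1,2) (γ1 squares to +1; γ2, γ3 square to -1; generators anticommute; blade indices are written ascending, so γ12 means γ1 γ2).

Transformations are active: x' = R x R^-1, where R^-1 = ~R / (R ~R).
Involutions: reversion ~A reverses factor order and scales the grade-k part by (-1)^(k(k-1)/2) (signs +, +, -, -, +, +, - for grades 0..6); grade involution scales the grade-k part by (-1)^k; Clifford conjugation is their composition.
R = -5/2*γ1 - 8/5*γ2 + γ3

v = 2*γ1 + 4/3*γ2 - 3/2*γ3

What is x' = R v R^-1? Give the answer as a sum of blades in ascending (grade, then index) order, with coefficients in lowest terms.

~R = -5/2*γ1 - 8/5*γ2 + γ3, and R ~R = 269/100, so R^-1 = ~R / (269/100).
R v = -41/30 - 2/15*γ12 + 7/4*γ13 + 16/15*γ23
Answer: 436/807*γ1 + 236/807*γ2 + 781/1614*γ3


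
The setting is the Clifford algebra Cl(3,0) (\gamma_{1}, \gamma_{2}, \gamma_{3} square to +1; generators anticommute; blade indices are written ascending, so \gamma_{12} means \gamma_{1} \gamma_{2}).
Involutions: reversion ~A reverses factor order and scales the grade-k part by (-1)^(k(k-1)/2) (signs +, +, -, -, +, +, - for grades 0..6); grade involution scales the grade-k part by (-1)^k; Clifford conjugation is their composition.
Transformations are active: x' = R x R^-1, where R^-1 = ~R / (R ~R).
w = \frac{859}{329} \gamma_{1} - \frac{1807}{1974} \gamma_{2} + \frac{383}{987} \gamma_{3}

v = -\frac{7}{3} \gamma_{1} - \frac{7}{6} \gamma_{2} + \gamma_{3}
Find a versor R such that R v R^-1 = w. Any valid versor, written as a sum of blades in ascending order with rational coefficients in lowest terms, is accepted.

Here q(v) = q(w) = \frac{281}{36}; the classical choice R = v + w = \frac{274}{987} \gamma_{1} - \frac{685}{329} \gamma_{2} + \frac{1370}{987} \gamma_{3} then realises v -> w under the sandwich.
Answer: \frac{274}{987} \gamma_{1} - \frac{685}{329} \gamma_{2} + \frac{1370}{987} \gamma_{3}


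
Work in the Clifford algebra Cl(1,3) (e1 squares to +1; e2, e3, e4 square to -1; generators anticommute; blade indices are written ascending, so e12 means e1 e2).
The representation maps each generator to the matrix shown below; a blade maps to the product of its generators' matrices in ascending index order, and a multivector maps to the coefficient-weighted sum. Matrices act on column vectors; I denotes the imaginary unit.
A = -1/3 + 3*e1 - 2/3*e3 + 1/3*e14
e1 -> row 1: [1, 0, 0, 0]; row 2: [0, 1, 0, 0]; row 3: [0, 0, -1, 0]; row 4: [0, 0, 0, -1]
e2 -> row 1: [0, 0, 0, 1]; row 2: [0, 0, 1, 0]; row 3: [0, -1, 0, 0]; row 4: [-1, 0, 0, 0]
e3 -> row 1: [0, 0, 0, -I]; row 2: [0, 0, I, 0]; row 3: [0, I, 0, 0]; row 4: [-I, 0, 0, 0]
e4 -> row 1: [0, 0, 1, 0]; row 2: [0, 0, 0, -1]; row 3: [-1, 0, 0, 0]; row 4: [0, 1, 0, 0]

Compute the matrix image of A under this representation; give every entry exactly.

Bivector images (products of the table entries): rho(e14) = rho(e1)rho(e4) = row 1: [0, 0, 1, 0]; row 2: [0, 0, 0, -1]; row 3: [1, 0, 0, 0]; row 4: [0, -1, 0, 0].
M = (-1/3)*1 + (3)*rho(e1) + (-2/3)*rho(e3) + (1/3)*rho(e14), summed entrywise (1 is the identity matrix):
Answer: row 1: [8/3, 0, 1/3, 2*I/3]; row 2: [0, 8/3, -2*I/3, -1/3]; row 3: [1/3, -2*I/3, -10/3, 0]; row 4: [2*I/3, -1/3, 0, -10/3]


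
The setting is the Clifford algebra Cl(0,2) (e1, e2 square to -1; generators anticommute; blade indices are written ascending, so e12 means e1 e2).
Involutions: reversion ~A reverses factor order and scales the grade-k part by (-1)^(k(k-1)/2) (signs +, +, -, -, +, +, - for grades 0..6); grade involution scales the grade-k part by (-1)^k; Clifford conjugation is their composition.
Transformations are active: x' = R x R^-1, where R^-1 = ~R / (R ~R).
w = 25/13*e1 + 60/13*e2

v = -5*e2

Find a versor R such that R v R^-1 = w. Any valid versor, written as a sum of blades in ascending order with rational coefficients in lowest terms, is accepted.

Here q(v) = q(w) = -25; the classical choice R = v + w = 25/13*e1 - 5/13*e2 then realises v -> w under the sandwich.
Answer: 25/13*e1 - 5/13*e2


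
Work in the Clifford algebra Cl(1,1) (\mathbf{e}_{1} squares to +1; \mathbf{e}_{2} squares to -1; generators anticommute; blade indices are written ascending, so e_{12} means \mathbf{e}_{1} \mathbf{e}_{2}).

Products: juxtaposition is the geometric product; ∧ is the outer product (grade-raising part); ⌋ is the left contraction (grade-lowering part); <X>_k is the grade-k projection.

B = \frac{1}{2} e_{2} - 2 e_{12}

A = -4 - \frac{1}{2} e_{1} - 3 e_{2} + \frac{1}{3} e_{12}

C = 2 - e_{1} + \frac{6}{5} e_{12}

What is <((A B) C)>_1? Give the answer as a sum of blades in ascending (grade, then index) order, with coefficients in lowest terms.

step 1: \frac{5}{6} + \frac{35}{6} e_{1} - e_{2} + \frac{31}{4} e_{12}
step 2: \frac{77}{15} + \frac{289}{30} e_{1} + \frac{51}{4} e_{2} + \frac{31}{2} e_{12}
step 3: \frac{289}{30} e_{1} + \frac{51}{4} e_{2}
Answer: \frac{289}{30} e_{1} + \frac{51}{4} e_{2}


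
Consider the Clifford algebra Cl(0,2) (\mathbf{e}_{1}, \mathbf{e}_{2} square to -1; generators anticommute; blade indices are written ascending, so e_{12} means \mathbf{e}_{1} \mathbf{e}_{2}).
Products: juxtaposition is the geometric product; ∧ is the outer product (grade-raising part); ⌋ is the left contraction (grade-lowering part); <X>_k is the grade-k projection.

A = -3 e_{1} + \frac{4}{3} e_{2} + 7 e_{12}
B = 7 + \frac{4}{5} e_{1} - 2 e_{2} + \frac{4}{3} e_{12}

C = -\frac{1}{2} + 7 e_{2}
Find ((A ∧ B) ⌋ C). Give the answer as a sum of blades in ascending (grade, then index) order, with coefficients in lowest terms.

step 1: -21 e_{1} + \frac{28}{3} e_{2} + \frac{809}{15} e_{12}
step 2: -\frac{196}{3}
Answer: -\frac{196}{3}


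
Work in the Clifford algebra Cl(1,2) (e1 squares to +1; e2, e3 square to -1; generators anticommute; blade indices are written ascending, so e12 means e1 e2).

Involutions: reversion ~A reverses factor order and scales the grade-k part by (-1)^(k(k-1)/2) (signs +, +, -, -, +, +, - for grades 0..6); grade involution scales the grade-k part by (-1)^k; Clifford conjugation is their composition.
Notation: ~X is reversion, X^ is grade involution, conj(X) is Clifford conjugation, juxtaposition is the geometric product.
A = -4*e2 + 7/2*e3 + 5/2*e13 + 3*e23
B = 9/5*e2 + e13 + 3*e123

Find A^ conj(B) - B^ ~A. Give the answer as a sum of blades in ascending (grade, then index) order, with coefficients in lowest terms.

first term: 47/10 - 11/2*e1 - 15/2*e2 - 27/5*e3 + 27/2*e12 + 12*e13 - 63/10*e23 + 17/2*e123
second term: -97/10 - 25/2*e1 - 15/2*e2 - 27/5*e3 + 15/2*e12 + 12*e13 - 63/10*e23 - 1/2*e123
Answer: 72/5 + 7*e1 + 6*e12 + 9*e123


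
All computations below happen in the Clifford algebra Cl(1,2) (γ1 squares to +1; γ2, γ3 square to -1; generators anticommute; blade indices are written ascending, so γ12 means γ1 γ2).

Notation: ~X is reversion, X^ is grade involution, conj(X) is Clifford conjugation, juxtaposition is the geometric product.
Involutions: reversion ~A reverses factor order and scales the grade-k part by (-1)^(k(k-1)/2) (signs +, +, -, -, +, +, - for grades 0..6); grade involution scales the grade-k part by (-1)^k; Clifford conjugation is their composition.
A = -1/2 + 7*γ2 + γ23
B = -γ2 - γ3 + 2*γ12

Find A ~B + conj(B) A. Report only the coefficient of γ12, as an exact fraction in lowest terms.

first term: 7 - 14*γ1 + 3/2*γ2 - 1/2*γ3 + γ12 - 2*γ13 - 7*γ23
second term: -7 + 14*γ1 + 1/2*γ2 - 3/2*γ3 + γ12 + 2*γ13 - 7*γ23
Answer: 2


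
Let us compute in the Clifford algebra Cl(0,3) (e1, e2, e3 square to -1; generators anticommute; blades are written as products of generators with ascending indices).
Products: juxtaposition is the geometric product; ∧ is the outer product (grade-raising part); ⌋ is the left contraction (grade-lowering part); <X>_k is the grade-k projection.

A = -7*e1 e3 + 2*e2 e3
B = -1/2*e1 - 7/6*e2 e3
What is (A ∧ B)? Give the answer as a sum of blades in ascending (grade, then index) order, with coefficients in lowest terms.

step 1: -e1 e2 e3
Answer: -e1 e2 e3


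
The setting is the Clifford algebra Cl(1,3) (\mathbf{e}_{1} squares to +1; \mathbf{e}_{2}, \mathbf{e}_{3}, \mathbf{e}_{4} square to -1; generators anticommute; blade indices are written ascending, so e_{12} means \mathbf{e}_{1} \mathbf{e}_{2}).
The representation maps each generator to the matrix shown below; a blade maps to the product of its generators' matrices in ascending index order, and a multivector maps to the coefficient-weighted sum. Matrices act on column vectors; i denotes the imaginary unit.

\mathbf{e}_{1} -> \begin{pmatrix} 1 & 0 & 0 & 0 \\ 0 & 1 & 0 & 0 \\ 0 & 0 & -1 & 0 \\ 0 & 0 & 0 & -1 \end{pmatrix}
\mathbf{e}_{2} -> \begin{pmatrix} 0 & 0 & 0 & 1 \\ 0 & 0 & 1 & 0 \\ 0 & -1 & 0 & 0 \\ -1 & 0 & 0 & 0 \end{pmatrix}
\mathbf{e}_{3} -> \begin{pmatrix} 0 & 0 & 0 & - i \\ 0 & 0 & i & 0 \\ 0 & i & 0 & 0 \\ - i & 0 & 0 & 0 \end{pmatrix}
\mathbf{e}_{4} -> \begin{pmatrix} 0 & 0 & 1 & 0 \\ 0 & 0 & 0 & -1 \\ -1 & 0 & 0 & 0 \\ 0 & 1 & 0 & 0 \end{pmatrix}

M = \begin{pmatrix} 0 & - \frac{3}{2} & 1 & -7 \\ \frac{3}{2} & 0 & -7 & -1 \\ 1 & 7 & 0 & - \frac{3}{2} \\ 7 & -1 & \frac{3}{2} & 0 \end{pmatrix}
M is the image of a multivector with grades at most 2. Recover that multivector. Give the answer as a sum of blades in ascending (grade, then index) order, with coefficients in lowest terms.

Method: the blade images are trace-orthogonal — tr(rho(e_A) rho(e_B)^-1) = 4 if A = B and 0 otherwise — and rho(e_A)^-1 = (e_A)^2 * rho(e_A) with (e_A)^2 = +1 or -1, so the coefficient of e_A in the preimage is (e_A)^2 * tr(M rho(e_A))/4.
Nonzero projections over blades of grade <= 2: e_{2}: (e_{2})^2 = -1, tr(M rho(e_{2})) = 28, coefficient -7; e_{14}: (e_{14})^2 = +1, tr(M rho(e_{14})) = 4, coefficient 1; e_{24}: (e_{24})^2 = -1, tr(M rho(e_{24})) = 6, coefficient -\frac{3}{2}. Every other blade of grade <= 2 projects to 0.
Answer: -7 e_{2} + e_{14} - \frac{3}{2} e_{24}


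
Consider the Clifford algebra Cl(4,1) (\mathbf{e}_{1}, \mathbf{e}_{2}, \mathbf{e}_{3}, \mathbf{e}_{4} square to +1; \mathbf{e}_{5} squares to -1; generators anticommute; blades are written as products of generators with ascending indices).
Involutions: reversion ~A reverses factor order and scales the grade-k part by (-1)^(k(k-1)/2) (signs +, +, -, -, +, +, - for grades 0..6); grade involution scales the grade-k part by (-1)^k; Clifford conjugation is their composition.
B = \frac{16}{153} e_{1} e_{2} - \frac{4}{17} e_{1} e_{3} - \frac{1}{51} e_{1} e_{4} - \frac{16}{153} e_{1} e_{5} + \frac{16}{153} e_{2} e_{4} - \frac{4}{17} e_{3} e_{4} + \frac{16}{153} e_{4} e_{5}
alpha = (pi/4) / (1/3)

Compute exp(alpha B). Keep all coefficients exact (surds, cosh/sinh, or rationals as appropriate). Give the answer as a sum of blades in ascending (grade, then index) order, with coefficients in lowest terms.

B^2 term by term: the squares give (\frac{16}{153})^2*(e_{1} e_{2})^2 + (-\frac{4}{17})^2*(e_{1} e_{3})^2 + (-\frac{1}{51})^2*(e_{1} e_{4})^2 + (-\frac{16}{153})^2*(e_{1} e_{5})^2 + (\frac{16}{153})^2*(e_{2} e_{4})^2 + (-\frac{4}{17})^2*(e_{3} e_{4})^2 + (\frac{16}{153})^2*(e_{4} e_{5})^2 = \frac{256}{23409}*(-1) + \frac{16}{289}*(-1) + \frac{1}{2601}*(-1) + \frac{256}{23409}*(+1) + \frac{256}{23409}*(-1) + \frac{16}{289}*(-1) + \frac{256}{23409}*(+1) = -\frac{1}{9} (each basis 2-blade squares to minus the product of its generators' squares); cross terms between blades sharing an index anticommute and cancel; the commuting (index-disjoint) pairs give grade-4 terms 2*c*c'*(blade product), which cancel blade by blade — e_{1} e_{2} e_{3} e_{4}: -\frac{128}{2601} + \frac{128}{2601} = 0; e_{1} e_{2} e_{4} e_{5}: \frac{512}{23409} - \frac{512}{23409} = 0; e_{1} e_{3} e_{4} e_{5}: -\frac{128}{2601} + \frac{128}{2601} = 0 — confirming B is simple. So B^2 = -\frac{1}{9}.
B^2 = -\frac{1}{9} — circular case — the even/odd split gives cos and sin: l = \frac{1}{3}, alpha*l = \frac{\pi}{4}, so exp(alpha B) = cos(\frac{\pi}{4}) + (sin(\frac{\pi}{4})/(\frac{1}{3}))*B = \frac{\sqrt{2}}{2} + (\frac{3 \sqrt{2}}{2})*B.
Answer: \frac{\sqrt{2}}{2} + \frac{8 \sqrt{2}}{51} e_{1} e_{2} - \frac{6 \sqrt{2}}{17} e_{1} e_{3} - \frac{\sqrt{2}}{34} e_{1} e_{4} - \frac{8 \sqrt{2}}{51} e_{1} e_{5} + \frac{8 \sqrt{2}}{51} e_{2} e_{4} - \frac{6 \sqrt{2}}{17} e_{3} e_{4} + \frac{8 \sqrt{2}}{51} e_{4} e_{5}


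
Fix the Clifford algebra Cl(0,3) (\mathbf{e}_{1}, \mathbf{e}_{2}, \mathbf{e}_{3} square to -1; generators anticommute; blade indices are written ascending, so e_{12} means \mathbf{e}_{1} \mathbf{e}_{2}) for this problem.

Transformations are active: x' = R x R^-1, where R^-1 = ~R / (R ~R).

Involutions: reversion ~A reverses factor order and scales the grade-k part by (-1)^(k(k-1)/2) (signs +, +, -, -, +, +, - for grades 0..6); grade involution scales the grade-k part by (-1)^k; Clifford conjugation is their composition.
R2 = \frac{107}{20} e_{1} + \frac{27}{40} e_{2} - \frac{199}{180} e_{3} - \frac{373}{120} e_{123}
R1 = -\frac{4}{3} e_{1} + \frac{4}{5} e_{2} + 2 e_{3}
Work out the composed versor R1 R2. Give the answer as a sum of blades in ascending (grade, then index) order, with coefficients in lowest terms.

Distribute over the terms of R1 (each basis-blade product reordered to ascending indices, repeated generators contracted through their squares):
(-\frac{4}{3} e_{1}) R2 = \frac{107}{15} - \frac{9}{10} e_{12} + \frac{199}{135} e_{13} - \frac{373}{90} e_{23}
(\frac{4}{5} e_{2}) R2 = -\frac{27}{50} - \frac{107}{25} e_{12} - \frac{373}{150} e_{13} - \frac{199}{225} e_{23}
(2 e_{3}) R2 = \frac{199}{90} + \frac{373}{60} e_{12} - \frac{107}{10} e_{13} - \frac{27}{20} e_{23}
Summing the partial products and collecting blades:
Answer: \frac{1981}{225} + \frac{311}{300} e_{12} - \frac{7906}{675} e_{13} - \frac{5741}{900} e_{23}


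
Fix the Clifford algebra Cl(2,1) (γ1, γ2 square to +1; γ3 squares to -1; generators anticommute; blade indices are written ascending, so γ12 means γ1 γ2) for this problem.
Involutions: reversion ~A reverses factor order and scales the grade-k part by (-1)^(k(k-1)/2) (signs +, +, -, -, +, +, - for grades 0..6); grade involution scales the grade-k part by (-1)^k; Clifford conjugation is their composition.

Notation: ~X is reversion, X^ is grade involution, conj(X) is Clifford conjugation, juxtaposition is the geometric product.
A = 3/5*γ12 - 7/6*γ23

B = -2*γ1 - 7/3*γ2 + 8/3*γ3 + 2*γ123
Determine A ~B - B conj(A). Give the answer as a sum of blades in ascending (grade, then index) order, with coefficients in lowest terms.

first term: 14/15*γ1 + 194/45*γ2 - 137/90*γ3 + 59/15*γ123
second term: 14/15*γ1 + 194/45*γ2 - 137/90*γ3 - 59/15*γ123
Answer: 118/15*γ123


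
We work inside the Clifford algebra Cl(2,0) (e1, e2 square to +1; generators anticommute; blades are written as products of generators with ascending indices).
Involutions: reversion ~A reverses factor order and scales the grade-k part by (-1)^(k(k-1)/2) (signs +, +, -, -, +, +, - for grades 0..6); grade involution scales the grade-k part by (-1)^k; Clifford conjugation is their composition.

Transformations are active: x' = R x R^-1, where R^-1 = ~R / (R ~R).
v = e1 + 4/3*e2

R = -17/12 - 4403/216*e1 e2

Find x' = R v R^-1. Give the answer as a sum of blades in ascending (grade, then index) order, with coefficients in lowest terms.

~R = -17/12 + 4403/216*e1 e2, and R ~R = 19480045/46656, so R^-1 = ~R / (19480045/46656).
R v = -9265/324*e1 + 3995/216*e2
Answer: -10865/13481*e1 - 59000/40443*e2


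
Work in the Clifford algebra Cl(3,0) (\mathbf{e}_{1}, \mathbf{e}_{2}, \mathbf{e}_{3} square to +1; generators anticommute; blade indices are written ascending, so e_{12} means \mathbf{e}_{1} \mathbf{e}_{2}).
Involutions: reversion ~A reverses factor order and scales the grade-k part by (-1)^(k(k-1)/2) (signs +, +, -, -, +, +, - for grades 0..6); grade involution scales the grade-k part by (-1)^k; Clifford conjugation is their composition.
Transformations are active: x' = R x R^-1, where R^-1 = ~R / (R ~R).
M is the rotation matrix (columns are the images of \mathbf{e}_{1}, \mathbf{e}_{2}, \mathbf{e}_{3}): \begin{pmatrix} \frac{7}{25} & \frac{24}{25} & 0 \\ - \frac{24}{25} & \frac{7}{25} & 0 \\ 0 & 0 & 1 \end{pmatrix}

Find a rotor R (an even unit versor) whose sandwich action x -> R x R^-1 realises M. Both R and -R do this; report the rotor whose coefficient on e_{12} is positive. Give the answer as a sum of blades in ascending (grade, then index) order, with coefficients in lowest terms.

Method: write R = a + b12*e_{12} + b13*e_{13} + b23*e_{23} with a^2 + b12^2 + b13^2 + b23^2 = 1 (so R^-1 = ~R). Expanding the columns R e_j ~R gives tr M = 4a^2 - 1 and, from the antisymmetric part, M21 - M12 = -4a*b12, M13 - M31 = 4a*b13, M32 - M23 = -4a*b23.
Here tr M = \frac{39}{25}, so a^2 = (1 + tr M)/4 = \frac{16}{25} and a = ±\frac{4}{5}. Taking a = \frac{4}{5}: M21 - M12 = -\frac{48}{25}, M13 - M31 = 0, M32 - M23 = 0, giving b12 = \frac{3}{5}, b13 = 0, b23 = 0, i.e. R = \frac{4}{5} + \frac{3}{5} e_{12}.
Its e_{12} coefficient is already positive.
Answer: \frac{4}{5} + \frac{3}{5} e_{12}. Sheet selection: the two-to-one cover makes ±R indistinguishable at the matrix level (trace \frac{39}{25}), so uniqueness comes from the required sign on e_{12}.


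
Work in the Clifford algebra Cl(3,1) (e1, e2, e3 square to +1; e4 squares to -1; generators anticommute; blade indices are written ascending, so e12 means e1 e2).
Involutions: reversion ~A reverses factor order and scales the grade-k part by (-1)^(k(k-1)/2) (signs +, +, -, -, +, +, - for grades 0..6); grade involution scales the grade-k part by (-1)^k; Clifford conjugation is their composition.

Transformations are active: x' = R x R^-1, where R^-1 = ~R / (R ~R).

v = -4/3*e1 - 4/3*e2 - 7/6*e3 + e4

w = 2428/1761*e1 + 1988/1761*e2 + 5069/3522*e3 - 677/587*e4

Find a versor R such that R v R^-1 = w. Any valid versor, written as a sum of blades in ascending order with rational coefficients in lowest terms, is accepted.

R = v + w = 80/1761*e1 - 120/587*e2 + 160/587*e3 - 90/587*e4 works: the equal norms (47/12) guarantee its sandwich swaps v into w.
Answer: 80/1761*e1 - 120/587*e2 + 160/587*e3 - 90/587*e4


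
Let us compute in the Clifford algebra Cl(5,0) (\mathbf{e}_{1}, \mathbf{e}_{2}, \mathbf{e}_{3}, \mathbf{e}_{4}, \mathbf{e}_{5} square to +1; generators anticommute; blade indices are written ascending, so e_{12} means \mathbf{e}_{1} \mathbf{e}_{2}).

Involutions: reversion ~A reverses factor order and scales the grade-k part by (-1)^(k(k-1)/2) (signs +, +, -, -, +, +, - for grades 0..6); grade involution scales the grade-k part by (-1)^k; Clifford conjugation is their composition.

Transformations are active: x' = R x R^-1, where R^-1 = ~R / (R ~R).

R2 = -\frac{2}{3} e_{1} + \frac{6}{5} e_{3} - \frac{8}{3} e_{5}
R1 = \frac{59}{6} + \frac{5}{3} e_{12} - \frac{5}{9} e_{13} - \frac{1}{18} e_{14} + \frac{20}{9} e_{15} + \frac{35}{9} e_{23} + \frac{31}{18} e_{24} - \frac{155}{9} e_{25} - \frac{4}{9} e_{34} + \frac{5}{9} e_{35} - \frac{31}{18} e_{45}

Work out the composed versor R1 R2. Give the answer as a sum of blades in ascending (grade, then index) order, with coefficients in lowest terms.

Distribute over the terms of R2 (each basis-blade product reordered to ascending indices, repeated generators contracted through their squares):
R1 (-\frac{2}{3} e_{1}) = -\frac{59}{9} e_{1} + \frac{10}{9} e_{2} - \frac{10}{27} e_{3} - \frac{1}{27} e_{4} + \frac{40}{27} e_{5} - \frac{70}{27} e_{123} - \frac{31}{27} e_{124} + \frac{310}{27} e_{125} + \frac{8}{27} e_{134} - \frac{10}{27} e_{135} + \frac{31}{27} e_{145}
R1 (\frac{6}{5} e_{3}) = -\frac{2}{3} e_{1} + \frac{14}{3} e_{2} + \frac{59}{5} e_{3} + \frac{8}{15} e_{4} - \frac{2}{3} e_{5} + 2 e_{123} + \frac{1}{15} e_{134} - \frac{8}{3} e_{135} - \frac{31}{15} e_{234} + \frac{62}{3} e_{235} - \frac{31}{15} e_{345}
R1 (-\frac{8}{3} e_{5}) = -\frac{160}{27} e_{1} + \frac{1240}{27} e_{2} - \frac{40}{27} e_{3} + \frac{124}{27} e_{4} - \frac{236}{9} e_{5} - \frac{40}{9} e_{125} + \frac{40}{27} e_{135} + \frac{4}{27} e_{145} - \frac{280}{27} e_{235} - \frac{124}{27} e_{245} + \frac{32}{27} e_{345}
Summing the partial products and collecting blades:
Answer: -\frac{355}{27} e_{1} + \frac{1396}{27} e_{2} + \frac{1343}{135} e_{3} + \frac{229}{45} e_{4} - \frac{686}{27} e_{5} - \frac{16}{27} e_{123} - \frac{31}{27} e_{124} + \frac{190}{27} e_{125} + \frac{49}{135} e_{134} - \frac{14}{9} e_{135} + \frac{35}{27} e_{145} - \frac{31}{15} e_{234} + \frac{278}{27} e_{235} - \frac{124}{27} e_{245} - \frac{119}{135} e_{345}


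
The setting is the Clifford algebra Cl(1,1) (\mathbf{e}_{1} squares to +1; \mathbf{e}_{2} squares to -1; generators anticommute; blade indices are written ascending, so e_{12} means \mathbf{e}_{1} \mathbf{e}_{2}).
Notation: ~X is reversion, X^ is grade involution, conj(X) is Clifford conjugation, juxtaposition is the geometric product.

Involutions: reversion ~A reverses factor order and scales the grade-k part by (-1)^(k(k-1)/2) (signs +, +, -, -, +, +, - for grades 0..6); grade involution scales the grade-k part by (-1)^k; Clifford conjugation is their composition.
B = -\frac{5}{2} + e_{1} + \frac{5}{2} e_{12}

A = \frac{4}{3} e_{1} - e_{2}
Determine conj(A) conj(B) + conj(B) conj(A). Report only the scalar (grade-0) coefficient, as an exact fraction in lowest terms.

first term: \frac{4}{3} + \frac{5}{6} e_{1} + \frac{5}{6} e_{2} + e_{12}
second term: \frac{4}{3} + \frac{35}{6} e_{1} - \frac{35}{6} e_{2} - e_{12}
Answer: \frac{8}{3}


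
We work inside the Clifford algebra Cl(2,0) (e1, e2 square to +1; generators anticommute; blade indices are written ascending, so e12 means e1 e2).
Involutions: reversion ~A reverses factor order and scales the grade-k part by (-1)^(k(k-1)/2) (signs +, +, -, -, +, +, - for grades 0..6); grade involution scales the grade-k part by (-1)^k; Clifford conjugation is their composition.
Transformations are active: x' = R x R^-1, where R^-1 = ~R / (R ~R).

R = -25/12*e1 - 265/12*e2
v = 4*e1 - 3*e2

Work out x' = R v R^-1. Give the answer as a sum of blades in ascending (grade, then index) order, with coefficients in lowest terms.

~R = -25/12*e1 - 265/12*e2, and R ~R = 35425/72, so R^-1 = ~R / (35425/72).
R v = 695/12 + 1135/12*e12
Answer: -6363/1417*e1 - 3116/1417*e2


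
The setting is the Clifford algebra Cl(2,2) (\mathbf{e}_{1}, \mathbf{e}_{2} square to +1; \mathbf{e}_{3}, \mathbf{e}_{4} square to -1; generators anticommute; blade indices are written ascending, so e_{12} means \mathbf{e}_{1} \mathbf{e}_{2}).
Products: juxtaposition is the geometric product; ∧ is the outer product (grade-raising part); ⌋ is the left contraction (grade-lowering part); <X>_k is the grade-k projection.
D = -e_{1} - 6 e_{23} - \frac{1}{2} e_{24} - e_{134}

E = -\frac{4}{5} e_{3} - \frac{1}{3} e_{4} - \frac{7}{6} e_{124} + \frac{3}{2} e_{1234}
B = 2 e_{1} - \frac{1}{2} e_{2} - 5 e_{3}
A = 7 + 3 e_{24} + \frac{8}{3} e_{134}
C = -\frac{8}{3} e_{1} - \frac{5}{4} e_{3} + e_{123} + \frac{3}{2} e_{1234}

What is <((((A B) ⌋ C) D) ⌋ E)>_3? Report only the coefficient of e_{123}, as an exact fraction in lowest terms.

step 1: 14 e_{1} - \frac{7}{2} e_{2} - 35 e_{3} + \frac{3}{2} e_{4} - \frac{40}{3} e_{14} + \frac{16}{3} e_{34} + 6 e_{124} + 15 e_{234} - \frac{4}{3} e_{1234}
step 2: -\frac{997}{12} + \frac{45}{2} e_{1} - 9 e_{3} + 27 e_{12} + \frac{7}{2} e_{13} - 6 e_{23} + \frac{9}{4} e_{123} + \frac{105}{2} e_{124} + \frac{21}{4} e_{134} + 21 e_{234}
step 3: \frac{75}{4} + \frac{130}{3} e_{1} + 81 e_{2} + 14 e_{3} - \frac{259}{2} e_{4} - 42 e_{12} - 171 e_{13} - \frac{9}{2} e_{14} + \frac{1775}{4} e_{23} - \frac{209}{24} e_{24} - \frac{123}{4} e_{34} - \frac{1011}{8} e_{123} - \frac{195}{4} e_{124} - \frac{5539}{24} e_{134} + \frac{45}{2} e_{234} + \frac{91}{4} e_{1234}
step 4: \frac{1771}{30} + \frac{6323}{144} e_{1} + \frac{5455}{16} e_{2} + \frac{465}{8} e_{3} - \frac{3917}{16} e_{4} - \frac{2519}{24} e_{12} + \frac{209}{16} e_{13} + \frac{6081}{8} e_{14} - \frac{27}{4} e_{23} + \frac{3707}{18} e_{24} + 63 e_{34} - \frac{777}{4} e_{123} - \frac{343}{8} e_{124} - \frac{243}{2} e_{134} + 65 e_{234} + \frac{225}{8} e_{1234}
step 5: -\frac{777}{4} e_{123} - \frac{343}{8} e_{124} - \frac{243}{2} e_{134} + 65 e_{234}
Answer: -\frac{777}{4}


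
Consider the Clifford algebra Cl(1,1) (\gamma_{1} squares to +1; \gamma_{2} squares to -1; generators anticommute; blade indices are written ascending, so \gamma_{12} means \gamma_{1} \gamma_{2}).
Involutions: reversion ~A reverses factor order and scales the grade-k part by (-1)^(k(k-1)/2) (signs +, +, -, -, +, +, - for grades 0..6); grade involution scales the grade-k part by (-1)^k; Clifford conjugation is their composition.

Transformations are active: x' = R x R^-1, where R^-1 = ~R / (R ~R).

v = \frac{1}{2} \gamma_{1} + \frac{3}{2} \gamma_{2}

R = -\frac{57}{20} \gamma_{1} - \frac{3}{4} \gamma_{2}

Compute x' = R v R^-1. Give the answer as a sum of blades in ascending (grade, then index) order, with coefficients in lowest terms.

~R = -\frac{57}{20} \gamma_{1} - \frac{3}{4} \gamma_{2}, and R ~R = \frac{189}{25}, so R^-1 = ~R / (\frac{189}{25}).
R v = -\frac{3}{10} - \frac{39}{10} \gamma_{12}
Answer: -\frac{23}{84} \gamma_{1} - \frac{121}{84} \gamma_{2}


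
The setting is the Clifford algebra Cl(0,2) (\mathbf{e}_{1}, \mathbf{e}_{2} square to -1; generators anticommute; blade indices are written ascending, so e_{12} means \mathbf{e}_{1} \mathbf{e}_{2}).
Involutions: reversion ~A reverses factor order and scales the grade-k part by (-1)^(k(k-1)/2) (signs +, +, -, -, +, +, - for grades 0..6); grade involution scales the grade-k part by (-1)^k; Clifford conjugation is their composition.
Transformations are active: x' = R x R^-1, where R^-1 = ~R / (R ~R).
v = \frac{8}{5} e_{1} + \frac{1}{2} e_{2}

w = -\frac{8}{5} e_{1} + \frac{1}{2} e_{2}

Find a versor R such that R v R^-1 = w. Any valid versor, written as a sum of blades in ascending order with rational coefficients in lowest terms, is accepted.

The midline construction: v and w both square to -\frac{281}{100}, so reflecting in their sum e_{2} exchanges them.
Answer: e_{2}


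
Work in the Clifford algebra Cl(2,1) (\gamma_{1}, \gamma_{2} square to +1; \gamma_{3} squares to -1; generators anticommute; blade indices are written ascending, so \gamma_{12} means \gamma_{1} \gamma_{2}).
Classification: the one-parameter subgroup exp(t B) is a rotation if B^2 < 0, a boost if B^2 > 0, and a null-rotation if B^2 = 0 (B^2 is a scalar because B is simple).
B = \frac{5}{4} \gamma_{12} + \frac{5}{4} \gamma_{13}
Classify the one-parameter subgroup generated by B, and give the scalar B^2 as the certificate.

B^2 term by term: the squares give (\frac{5}{4})^2*(\gamma_{12})^2 + (\frac{5}{4})^2*(\gamma_{13})^2 = \frac{25}{16}*(-1) + \frac{25}{16}*(+1) = 0 (each basis 2-blade squares to minus the product of its generators' squares); cross terms between blades sharing an index anticommute and cancel. So B^2 = 0.
Answer: null-rotation, certificate B^2 = 0. Why this suffices: the scalar 0 survives any versor conjugation, so its sign alone determines the class however B is presented.


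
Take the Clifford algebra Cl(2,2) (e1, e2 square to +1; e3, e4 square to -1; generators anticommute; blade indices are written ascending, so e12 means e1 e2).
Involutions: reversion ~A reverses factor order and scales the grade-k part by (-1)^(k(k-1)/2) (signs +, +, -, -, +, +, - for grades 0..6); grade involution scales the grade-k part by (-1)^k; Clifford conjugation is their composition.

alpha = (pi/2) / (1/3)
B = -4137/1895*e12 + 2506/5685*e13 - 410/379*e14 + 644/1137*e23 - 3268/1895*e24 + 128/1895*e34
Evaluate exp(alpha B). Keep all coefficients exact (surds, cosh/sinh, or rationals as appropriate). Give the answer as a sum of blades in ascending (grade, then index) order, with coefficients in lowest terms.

B^2 term by term: the squares give (-4137/1895)^2*(e12)^2 + (2506/5685)^2*(e13)^2 + (-410/379)^2*(e14)^2 + (644/1137)^2*(e23)^2 + (-3268/1895)^2*(e24)^2 + (128/1895)^2*(e34)^2 = 17114769/3591025*(-1) + 6280036/32319225*(+1) + 168100/143641*(+1) + 414736/1292769*(+1) + 10679824/3591025*(+1) + 16384/3591025*(-1) = -1/9 (each basis 2-blade squares to minus the product of its generators' squares); cross terms between blades sharing an index anticommute and cancel; the commuting (index-disjoint) pairs give grade-4 terms 2*c*c'*(blade product), which cancel blade by blade — e1234: -1059072/3591025 + 16379216/10773075 - 528080/430923 = 0 — confirming B is simple. So B^2 = -1/9.
B^2 = -1/9 — B^2 < 0, so the exponential closes trigonometrically: l = 1/3, alpha*l = pi/2, so exp(alpha B) = cos(pi/2) + (sin(pi/2)/(1/3))*B = 0 + (3)*B.
Answer: -12411/1895*e12 + 2506/1895*e13 - 1230/379*e14 + 644/379*e23 - 9804/1895*e24 + 384/1895*e34
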